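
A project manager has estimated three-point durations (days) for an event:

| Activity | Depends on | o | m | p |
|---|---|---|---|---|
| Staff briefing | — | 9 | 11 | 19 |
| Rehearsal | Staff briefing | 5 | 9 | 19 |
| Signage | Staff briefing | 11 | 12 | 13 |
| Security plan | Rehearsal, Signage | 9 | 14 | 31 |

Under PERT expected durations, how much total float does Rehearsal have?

2 days

te_Staff briefing = (9 + 4·11 + 19)/6 = 72/6 = 12
te_Rehearsal = (5 + 4·9 + 19)/6 = 60/6 = 10
te_Signage = (11 + 4·12 + 13)/6 = 72/6 = 12
te_Security plan = (9 + 4·14 + 31)/6 = 96/6 = 16

Forward pass:
ES_Staff briefing = 0; EF_Staff briefing = 12
ES_Rehearsal = 12; EF_Rehearsal = 12+10 = 22
ES_Signage = 12; EF_Signage = 12+12 = 24
ES_Security plan = max(EF_Rehearsal=22, EF_Signage=24) = 24; EF_Security plan = 24+16 = 40
Expected project duration μ = 40 days. Critical path: Staff briefing → Signage → Security plan.

Backward pass:
LF_Security plan = 40; LS_Security plan = 40−16 = 24
LF_Signage = LS_Security plan = 24; LS_Signage = 24−12 = 12
LF_Rehearsal = LS_Security plan = 24; LS_Rehearsal = 24−10 = 14
LF_Staff briefing = min(LS_Rehearsal=14, LS_Signage=12) = 12; LS_Staff briefing = 12−12 = 0
Slack_Rehearsal = LS_Rehearsal − ES_Rehearsal = 14 − 12 = 2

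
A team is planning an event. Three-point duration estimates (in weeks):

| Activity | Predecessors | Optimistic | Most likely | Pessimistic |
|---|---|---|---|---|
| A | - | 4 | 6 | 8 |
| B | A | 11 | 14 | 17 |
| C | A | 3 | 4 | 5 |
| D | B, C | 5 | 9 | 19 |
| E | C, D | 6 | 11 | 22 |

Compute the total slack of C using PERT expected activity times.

10 weeks

te_A = (4 + 4·6 + 8)/6 = 36/6 = 6
te_B = (11 + 4·14 + 17)/6 = 84/6 = 14
te_C = (3 + 4·4 + 5)/6 = 24/6 = 4
te_D = (5 + 4·9 + 19)/6 = 60/6 = 10
te_E = (6 + 4·11 + 22)/6 = 72/6 = 12

Forward pass:
ES_A = 0; EF_A = 6
ES_B = 6; EF_B = 6+14 = 20
ES_C = 6; EF_C = 6+4 = 10
ES_D = max(EF_B=20, EF_C=10) = 20; EF_D = 20+10 = 30
ES_E = max(EF_C=10, EF_D=30) = 30; EF_E = 30+12 = 42
Expected project duration μ = 42 weeks. Critical path: A → B → D → E.

Backward pass:
LF_E = 42; LS_E = 42−12 = 30
LF_D = LS_E = 30; LS_D = 30−10 = 20
LF_C = min(LS_D=20, LS_E=30) = 20; LS_C = 20−4 = 16
LF_B = LS_D = 20; LS_B = 20−14 = 6
LF_A = min(LS_B=6, LS_C=16) = 6; LS_A = 6−6 = 0
Slack_C = LS_C − ES_C = 16 − 6 = 10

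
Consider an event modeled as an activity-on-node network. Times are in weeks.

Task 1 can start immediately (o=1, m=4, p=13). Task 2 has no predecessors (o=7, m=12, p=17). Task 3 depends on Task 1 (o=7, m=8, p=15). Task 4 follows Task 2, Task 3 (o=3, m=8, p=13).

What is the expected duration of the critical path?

22 weeks

te_Task 1 = (1 + 4·4 + 13)/6 = 30/6 = 5
te_Task 2 = (7 + 4·12 + 17)/6 = 72/6 = 12
te_Task 3 = (7 + 4·8 + 15)/6 = 54/6 = 9
te_Task 4 = (3 + 4·8 + 13)/6 = 48/6 = 8

Forward pass:
ES_Task 1 = 0; EF_Task 1 = 5
ES_Task 2 = 0; EF_Task 2 = 12
ES_Task 3 = 5; EF_Task 3 = 5+9 = 14
ES_Task 4 = max(EF_Task 2=12, EF_Task 3=14) = 14; EF_Task 4 = 14+8 = 22
Expected project duration μ = 22 weeks. Critical path: Task 1 → Task 3 → Task 4.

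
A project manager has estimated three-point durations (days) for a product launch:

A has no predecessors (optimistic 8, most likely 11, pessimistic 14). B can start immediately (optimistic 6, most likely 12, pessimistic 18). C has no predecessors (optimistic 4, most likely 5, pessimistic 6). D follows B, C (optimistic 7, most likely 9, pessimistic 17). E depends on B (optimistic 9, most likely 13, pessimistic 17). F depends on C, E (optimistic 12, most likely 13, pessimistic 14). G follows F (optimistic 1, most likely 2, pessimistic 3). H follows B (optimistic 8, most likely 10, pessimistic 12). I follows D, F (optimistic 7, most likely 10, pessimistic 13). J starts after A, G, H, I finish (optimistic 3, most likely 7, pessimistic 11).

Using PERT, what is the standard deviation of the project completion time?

2.94 days

te_A = (8 + 4·11 + 14)/6 = 66/6 = 11; σ²_A = ((14−8)/6)² = 1.000
te_B = (6 + 4·12 + 18)/6 = 72/6 = 12; σ²_B = ((18−6)/6)² = 4.000
te_C = (4 + 4·5 + 6)/6 = 30/6 = 5; σ²_C = ((6−4)/6)² = 0.111
te_D = (7 + 4·9 + 17)/6 = 60/6 = 10; σ²_D = ((17−7)/6)² = 2.778
te_E = (9 + 4·13 + 17)/6 = 78/6 = 13; σ²_E = ((17−9)/6)² = 1.778
te_F = (12 + 4·13 + 14)/6 = 78/6 = 13; σ²_F = ((14−12)/6)² = 0.111
te_G = (1 + 4·2 + 3)/6 = 12/6 = 2; σ²_G = ((3−1)/6)² = 0.111
te_H = (8 + 4·10 + 12)/6 = 60/6 = 10; σ²_H = ((12−8)/6)² = 0.444
te_I = (7 + 4·10 + 13)/6 = 60/6 = 10; σ²_I = ((13−7)/6)² = 1.000
te_J = (3 + 4·7 + 11)/6 = 42/6 = 7; σ²_J = ((11−3)/6)² = 1.778

Forward pass:
ES_A = 0; EF_A = 11
ES_B = 0; EF_B = 12
ES_C = 0; EF_C = 5
ES_D = max(EF_B=12, EF_C=5) = 12; EF_D = 12+10 = 22
ES_E = 12; EF_E = 12+13 = 25
ES_F = max(EF_C=5, EF_E=25) = 25; EF_F = 25+13 = 38
ES_G = 38; EF_G = 38+2 = 40
ES_H = 12; EF_H = 12+10 = 22
ES_I = max(EF_D=22, EF_F=38) = 38; EF_I = 38+10 = 48
ES_J = max(EF_A=11, EF_G=40, EF_H=22, EF_I=48) = 48; EF_J = 48+7 = 55
Expected project duration μ = 55 days. Critical path: B → E → F → I → J.

Variance along critical path = 4.000 + 1.778 + 0.111 + 1.000 + 1.778 = 8.667
σ = √8.667 = 2.944 days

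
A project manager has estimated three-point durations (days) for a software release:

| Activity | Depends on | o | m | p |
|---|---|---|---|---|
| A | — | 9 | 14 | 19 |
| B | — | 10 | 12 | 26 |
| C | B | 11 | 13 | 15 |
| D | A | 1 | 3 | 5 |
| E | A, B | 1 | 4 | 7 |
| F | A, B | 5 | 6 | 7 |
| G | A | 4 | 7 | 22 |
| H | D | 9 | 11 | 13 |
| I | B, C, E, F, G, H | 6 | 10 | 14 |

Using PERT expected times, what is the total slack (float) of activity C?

te_A = (9 + 4·14 + 19)/6 = 84/6 = 14
te_B = (10 + 4·12 + 26)/6 = 84/6 = 14
te_C = (11 + 4·13 + 15)/6 = 78/6 = 13
te_D = (1 + 4·3 + 5)/6 = 18/6 = 3
te_E = (1 + 4·4 + 7)/6 = 24/6 = 4
te_F = (5 + 4·6 + 7)/6 = 36/6 = 6
te_G = (4 + 4·7 + 22)/6 = 54/6 = 9
te_H = (9 + 4·11 + 13)/6 = 66/6 = 11
te_I = (6 + 4·10 + 14)/6 = 60/6 = 10

Forward pass:
ES_A = 0; EF_A = 14
ES_B = 0; EF_B = 14
ES_C = 14; EF_C = 14+13 = 27
ES_D = 14; EF_D = 14+3 = 17
ES_E = max(EF_A=14, EF_B=14) = 14; EF_E = 14+4 = 18
ES_F = max(EF_A=14, EF_B=14) = 14; EF_F = 14+6 = 20
ES_G = 14; EF_G = 14+9 = 23
ES_H = 17; EF_H = 17+11 = 28
ES_I = max(EF_B=14, EF_C=27, EF_E=18, EF_F=20, EF_G=23, EF_H=28) = 28; EF_I = 28+10 = 38
Expected project duration μ = 38 days. Critical path: A → D → H → I.

Backward pass:
LF_I = 38; LS_I = 38−10 = 28
LF_H = LS_I = 28; LS_H = 28−11 = 17
LF_G = LS_I = 28; LS_G = 28−9 = 19
LF_F = LS_I = 28; LS_F = 28−6 = 22
LF_E = LS_I = 28; LS_E = 28−4 = 24
LF_D = LS_H = 17; LS_D = 17−3 = 14
LF_C = LS_I = 28; LS_C = 28−13 = 15
LF_B = min(LS_C=15, LS_E=24, LS_F=22, LS_I=28) = 15; LS_B = 15−14 = 1
LF_A = min(LS_D=14, LS_E=24, LS_F=22, LS_G=19) = 14; LS_A = 14−14 = 0
Slack_C = LS_C − ES_C = 15 − 14 = 1

1 days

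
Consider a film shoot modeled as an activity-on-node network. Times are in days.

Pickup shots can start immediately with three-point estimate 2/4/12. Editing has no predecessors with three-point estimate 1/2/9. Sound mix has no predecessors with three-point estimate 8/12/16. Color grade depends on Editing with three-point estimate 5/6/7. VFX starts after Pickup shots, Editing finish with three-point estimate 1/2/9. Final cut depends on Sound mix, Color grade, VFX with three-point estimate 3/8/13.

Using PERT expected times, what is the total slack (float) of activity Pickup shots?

te_Pickup shots = (2 + 4·4 + 12)/6 = 30/6 = 5
te_Editing = (1 + 4·2 + 9)/6 = 18/6 = 3
te_Sound mix = (8 + 4·12 + 16)/6 = 72/6 = 12
te_Color grade = (5 + 4·6 + 7)/6 = 36/6 = 6
te_VFX = (1 + 4·2 + 9)/6 = 18/6 = 3
te_Final cut = (3 + 4·8 + 13)/6 = 48/6 = 8

Forward pass:
ES_Pickup shots = 0; EF_Pickup shots = 5
ES_Editing = 0; EF_Editing = 3
ES_Sound mix = 0; EF_Sound mix = 12
ES_Color grade = 3; EF_Color grade = 3+6 = 9
ES_VFX = max(EF_Pickup shots=5, EF_Editing=3) = 5; EF_VFX = 5+3 = 8
ES_Final cut = max(EF_Sound mix=12, EF_Color grade=9, EF_VFX=8) = 12; EF_Final cut = 12+8 = 20
Expected project duration μ = 20 days. Critical path: Sound mix → Final cut.

Backward pass:
LF_Final cut = 20; LS_Final cut = 20−8 = 12
LF_VFX = LS_Final cut = 12; LS_VFX = 12−3 = 9
LF_Color grade = LS_Final cut = 12; LS_Color grade = 12−6 = 6
LF_Sound mix = LS_Final cut = 12; LS_Sound mix = 12−12 = 0
LF_Editing = min(LS_Color grade=6, LS_VFX=9) = 6; LS_Editing = 6−3 = 3
LF_Pickup shots = LS_VFX = 9; LS_Pickup shots = 9−5 = 4
Slack_Pickup shots = LS_Pickup shots − ES_Pickup shots = 4 − 0 = 4

4 days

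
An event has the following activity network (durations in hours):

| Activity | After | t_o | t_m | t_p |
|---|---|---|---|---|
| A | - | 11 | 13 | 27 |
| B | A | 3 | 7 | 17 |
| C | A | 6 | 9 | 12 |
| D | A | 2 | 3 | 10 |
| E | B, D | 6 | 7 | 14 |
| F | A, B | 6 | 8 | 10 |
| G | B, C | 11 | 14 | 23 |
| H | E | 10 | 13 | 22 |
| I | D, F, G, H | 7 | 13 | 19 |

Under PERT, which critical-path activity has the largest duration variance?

te_A = (11 + 4·13 + 27)/6 = 90/6 = 15; σ²_A = ((27−11)/6)² = 7.111
te_B = (3 + 4·7 + 17)/6 = 48/6 = 8; σ²_B = ((17−3)/6)² = 5.444
te_C = (6 + 4·9 + 12)/6 = 54/6 = 9; σ²_C = ((12−6)/6)² = 1.000
te_D = (2 + 4·3 + 10)/6 = 24/6 = 4; σ²_D = ((10−2)/6)² = 1.778
te_E = (6 + 4·7 + 14)/6 = 48/6 = 8; σ²_E = ((14−6)/6)² = 1.778
te_F = (6 + 4·8 + 10)/6 = 48/6 = 8; σ²_F = ((10−6)/6)² = 0.444
te_G = (11 + 4·14 + 23)/6 = 90/6 = 15; σ²_G = ((23−11)/6)² = 4.000
te_H = (10 + 4·13 + 22)/6 = 84/6 = 14; σ²_H = ((22−10)/6)² = 4.000
te_I = (7 + 4·13 + 19)/6 = 78/6 = 13; σ²_I = ((19−7)/6)² = 4.000

Forward pass:
ES_A = 0; EF_A = 15
ES_B = 15; EF_B = 15+8 = 23
ES_C = 15; EF_C = 15+9 = 24
ES_D = 15; EF_D = 15+4 = 19
ES_E = max(EF_B=23, EF_D=19) = 23; EF_E = 23+8 = 31
ES_F = max(EF_A=15, EF_B=23) = 23; EF_F = 23+8 = 31
ES_G = max(EF_B=23, EF_C=24) = 24; EF_G = 24+15 = 39
ES_H = 31; EF_H = 31+14 = 45
ES_I = max(EF_D=19, EF_F=31, EF_G=39, EF_H=45) = 45; EF_I = 45+13 = 58
Expected project duration μ = 58 hours. Critical path: A → B → E → H → I.

Variances on critical path: σ²_A=7.111, σ²_B=5.444, σ²_E=1.778, σ²_H=4.000, σ²_I=4.000.
Largest is σ²_A = 7.111.

A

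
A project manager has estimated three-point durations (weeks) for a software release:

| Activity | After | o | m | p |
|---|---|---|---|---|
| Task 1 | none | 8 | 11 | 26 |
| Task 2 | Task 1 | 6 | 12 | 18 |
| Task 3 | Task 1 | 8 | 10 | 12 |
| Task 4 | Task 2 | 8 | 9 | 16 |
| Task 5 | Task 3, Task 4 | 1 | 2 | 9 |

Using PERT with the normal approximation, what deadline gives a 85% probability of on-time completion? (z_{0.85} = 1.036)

te_Task 1 = (8 + 4·11 + 26)/6 = 78/6 = 13; σ²_Task 1 = ((26−8)/6)² = 9.000
te_Task 2 = (6 + 4·12 + 18)/6 = 72/6 = 12; σ²_Task 2 = ((18−6)/6)² = 4.000
te_Task 3 = (8 + 4·10 + 12)/6 = 60/6 = 10; σ²_Task 3 = ((12−8)/6)² = 0.444
te_Task 4 = (8 + 4·9 + 16)/6 = 60/6 = 10; σ²_Task 4 = ((16−8)/6)² = 1.778
te_Task 5 = (1 + 4·2 + 9)/6 = 18/6 = 3; σ²_Task 5 = ((9−1)/6)² = 1.778

Forward pass:
ES_Task 1 = 0; EF_Task 1 = 13
ES_Task 2 = 13; EF_Task 2 = 13+12 = 25
ES_Task 3 = 13; EF_Task 3 = 13+10 = 23
ES_Task 4 = 25; EF_Task 4 = 25+10 = 35
ES_Task 5 = max(EF_Task 3=23, EF_Task 4=35) = 35; EF_Task 5 = 35+3 = 38
Expected project duration μ = 38 weeks. Critical path: Task 1 → Task 2 → Task 4 → Task 5.

Variance along critical path = 9.000 + 4.000 + 1.778 + 1.778 = 16.556; σ = 4.069 weeks.
D = μ + z·σ = 38 + 1.036·4.069 = 42.2 weeks

42.2 weeks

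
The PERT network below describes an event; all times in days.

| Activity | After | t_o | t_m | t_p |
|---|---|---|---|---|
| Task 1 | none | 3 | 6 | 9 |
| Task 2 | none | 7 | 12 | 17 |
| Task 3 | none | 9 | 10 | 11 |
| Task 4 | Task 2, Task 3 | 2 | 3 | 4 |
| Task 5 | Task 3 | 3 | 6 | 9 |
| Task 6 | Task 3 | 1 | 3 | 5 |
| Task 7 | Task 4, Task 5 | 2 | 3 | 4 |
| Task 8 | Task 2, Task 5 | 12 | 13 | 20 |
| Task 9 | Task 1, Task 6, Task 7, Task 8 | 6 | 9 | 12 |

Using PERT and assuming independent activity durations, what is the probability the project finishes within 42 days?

te_Task 1 = (3 + 4·6 + 9)/6 = 36/6 = 6; σ²_Task 1 = ((9−3)/6)² = 1.000
te_Task 2 = (7 + 4·12 + 17)/6 = 72/6 = 12; σ²_Task 2 = ((17−7)/6)² = 2.778
te_Task 3 = (9 + 4·10 + 11)/6 = 60/6 = 10; σ²_Task 3 = ((11−9)/6)² = 0.111
te_Task 4 = (2 + 4·3 + 4)/6 = 18/6 = 3; σ²_Task 4 = ((4−2)/6)² = 0.111
te_Task 5 = (3 + 4·6 + 9)/6 = 36/6 = 6; σ²_Task 5 = ((9−3)/6)² = 1.000
te_Task 6 = (1 + 4·3 + 5)/6 = 18/6 = 3; σ²_Task 6 = ((5−1)/6)² = 0.444
te_Task 7 = (2 + 4·3 + 4)/6 = 18/6 = 3; σ²_Task 7 = ((4−2)/6)² = 0.111
te_Task 8 = (12 + 4·13 + 20)/6 = 84/6 = 14; σ²_Task 8 = ((20−12)/6)² = 1.778
te_Task 9 = (6 + 4·9 + 12)/6 = 54/6 = 9; σ²_Task 9 = ((12−6)/6)² = 1.000

Forward pass:
ES_Task 1 = 0; EF_Task 1 = 6
ES_Task 2 = 0; EF_Task 2 = 12
ES_Task 3 = 0; EF_Task 3 = 10
ES_Task 4 = max(EF_Task 2=12, EF_Task 3=10) = 12; EF_Task 4 = 12+3 = 15
ES_Task 5 = 10; EF_Task 5 = 10+6 = 16
ES_Task 6 = 10; EF_Task 6 = 10+3 = 13
ES_Task 7 = max(EF_Task 4=15, EF_Task 5=16) = 16; EF_Task 7 = 16+3 = 19
ES_Task 8 = max(EF_Task 2=12, EF_Task 5=16) = 16; EF_Task 8 = 16+14 = 30
ES_Task 9 = max(EF_Task 1=6, EF_Task 6=13, EF_Task 7=19, EF_Task 8=30) = 30; EF_Task 9 = 30+9 = 39
Expected project duration μ = 39 days. Critical path: Task 3 → Task 5 → Task 8 → Task 9.

Variance along critical path = 0.111 + 1.000 + 1.778 + 1.000 = 3.889; σ = √3.889 = 1.972 days.
Z = (42 − 39) / 1.972 = 1.521
P(T ≤ 42) = Φ(1.521) ≈ 0.936

0.936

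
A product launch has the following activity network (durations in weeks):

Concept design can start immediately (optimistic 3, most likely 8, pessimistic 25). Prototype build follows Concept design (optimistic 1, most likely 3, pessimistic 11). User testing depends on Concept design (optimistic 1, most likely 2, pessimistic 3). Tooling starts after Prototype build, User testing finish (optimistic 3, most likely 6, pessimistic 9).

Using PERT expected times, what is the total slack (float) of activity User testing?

te_Concept design = (3 + 4·8 + 25)/6 = 60/6 = 10
te_Prototype build = (1 + 4·3 + 11)/6 = 24/6 = 4
te_User testing = (1 + 4·2 + 3)/6 = 12/6 = 2
te_Tooling = (3 + 4·6 + 9)/6 = 36/6 = 6

Forward pass:
ES_Concept design = 0; EF_Concept design = 10
ES_Prototype build = 10; EF_Prototype build = 10+4 = 14
ES_User testing = 10; EF_User testing = 10+2 = 12
ES_Tooling = max(EF_Prototype build=14, EF_User testing=12) = 14; EF_Tooling = 14+6 = 20
Expected project duration μ = 20 weeks. Critical path: Concept design → Prototype build → Tooling.

Backward pass:
LF_Tooling = 20; LS_Tooling = 20−6 = 14
LF_User testing = LS_Tooling = 14; LS_User testing = 14−2 = 12
LF_Prototype build = LS_Tooling = 14; LS_Prototype build = 14−4 = 10
LF_Concept design = min(LS_Prototype build=10, LS_User testing=12) = 10; LS_Concept design = 10−10 = 0
Slack_User testing = LS_User testing − ES_User testing = 12 − 10 = 2

2 weeks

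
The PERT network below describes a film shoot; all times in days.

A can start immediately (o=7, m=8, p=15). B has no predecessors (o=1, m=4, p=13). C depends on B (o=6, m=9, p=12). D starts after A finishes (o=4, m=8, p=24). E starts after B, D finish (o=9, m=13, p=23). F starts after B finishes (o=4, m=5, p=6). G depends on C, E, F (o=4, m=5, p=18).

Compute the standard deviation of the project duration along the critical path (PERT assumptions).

4.88 days

te_A = (7 + 4·8 + 15)/6 = 54/6 = 9; σ²_A = ((15−7)/6)² = 1.778
te_B = (1 + 4·4 + 13)/6 = 30/6 = 5; σ²_B = ((13−1)/6)² = 4.000
te_C = (6 + 4·9 + 12)/6 = 54/6 = 9; σ²_C = ((12−6)/6)² = 1.000
te_D = (4 + 4·8 + 24)/6 = 60/6 = 10; σ²_D = ((24−4)/6)² = 11.111
te_E = (9 + 4·13 + 23)/6 = 84/6 = 14; σ²_E = ((23−9)/6)² = 5.444
te_F = (4 + 4·5 + 6)/6 = 30/6 = 5; σ²_F = ((6−4)/6)² = 0.111
te_G = (4 + 4·5 + 18)/6 = 42/6 = 7; σ²_G = ((18−4)/6)² = 5.444

Forward pass:
ES_A = 0; EF_A = 9
ES_B = 0; EF_B = 5
ES_C = 5; EF_C = 5+9 = 14
ES_D = 9; EF_D = 9+10 = 19
ES_E = max(EF_B=5, EF_D=19) = 19; EF_E = 19+14 = 33
ES_F = 5; EF_F = 5+5 = 10
ES_G = max(EF_C=14, EF_E=33, EF_F=10) = 33; EF_G = 33+7 = 40
Expected project duration μ = 40 days. Critical path: A → D → E → G.

Variance along critical path = 1.778 + 11.111 + 5.444 + 5.444 = 23.778
σ = √23.778 = 4.876 days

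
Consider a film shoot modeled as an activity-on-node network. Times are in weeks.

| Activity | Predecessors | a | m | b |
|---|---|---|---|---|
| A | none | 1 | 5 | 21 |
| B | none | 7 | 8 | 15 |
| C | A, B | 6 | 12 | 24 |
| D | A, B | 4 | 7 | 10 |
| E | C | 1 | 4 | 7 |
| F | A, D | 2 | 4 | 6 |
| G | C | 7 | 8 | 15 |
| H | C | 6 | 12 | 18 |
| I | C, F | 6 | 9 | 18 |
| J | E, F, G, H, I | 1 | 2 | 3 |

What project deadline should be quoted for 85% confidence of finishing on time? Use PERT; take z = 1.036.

40.0 weeks

te_A = (1 + 4·5 + 21)/6 = 42/6 = 7; σ²_A = ((21−1)/6)² = 11.111
te_B = (7 + 4·8 + 15)/6 = 54/6 = 9; σ²_B = ((15−7)/6)² = 1.778
te_C = (6 + 4·12 + 24)/6 = 78/6 = 13; σ²_C = ((24−6)/6)² = 9.000
te_D = (4 + 4·7 + 10)/6 = 42/6 = 7; σ²_D = ((10−4)/6)² = 1.000
te_E = (1 + 4·4 + 7)/6 = 24/6 = 4; σ²_E = ((7−1)/6)² = 1.000
te_F = (2 + 4·4 + 6)/6 = 24/6 = 4; σ²_F = ((6−2)/6)² = 0.444
te_G = (7 + 4·8 + 15)/6 = 54/6 = 9; σ²_G = ((15−7)/6)² = 1.778
te_H = (6 + 4·12 + 18)/6 = 72/6 = 12; σ²_H = ((18−6)/6)² = 4.000
te_I = (6 + 4·9 + 18)/6 = 60/6 = 10; σ²_I = ((18−6)/6)² = 4.000
te_J = (1 + 4·2 + 3)/6 = 12/6 = 2; σ²_J = ((3−1)/6)² = 0.111

Forward pass:
ES_A = 0; EF_A = 7
ES_B = 0; EF_B = 9
ES_C = max(EF_A=7, EF_B=9) = 9; EF_C = 9+13 = 22
ES_D = max(EF_A=7, EF_B=9) = 9; EF_D = 9+7 = 16
ES_E = 22; EF_E = 22+4 = 26
ES_F = max(EF_A=7, EF_D=16) = 16; EF_F = 16+4 = 20
ES_G = 22; EF_G = 22+9 = 31
ES_H = 22; EF_H = 22+12 = 34
ES_I = max(EF_C=22, EF_F=20) = 22; EF_I = 22+10 = 32
ES_J = max(EF_E=26, EF_F=20, EF_G=31, EF_H=34, EF_I=32) = 34; EF_J = 34+2 = 36
Expected project duration μ = 36 weeks. Critical path: B → C → H → J.

Variance along critical path = 1.778 + 9.000 + 4.000 + 0.111 = 14.889; σ = 3.859 weeks.
D = μ + z·σ = 36 + 1.036·3.859 = 40.0 weeks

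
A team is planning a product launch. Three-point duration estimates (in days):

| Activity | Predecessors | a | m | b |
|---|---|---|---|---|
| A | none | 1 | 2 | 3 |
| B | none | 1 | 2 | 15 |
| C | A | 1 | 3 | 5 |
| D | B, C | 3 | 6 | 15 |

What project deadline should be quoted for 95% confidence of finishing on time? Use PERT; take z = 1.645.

te_A = (1 + 4·2 + 3)/6 = 12/6 = 2; σ²_A = ((3−1)/6)² = 0.111
te_B = (1 + 4·2 + 15)/6 = 24/6 = 4; σ²_B = ((15−1)/6)² = 5.444
te_C = (1 + 4·3 + 5)/6 = 18/6 = 3; σ²_C = ((5−1)/6)² = 0.444
te_D = (3 + 4·6 + 15)/6 = 42/6 = 7; σ²_D = ((15−3)/6)² = 4.000

Forward pass:
ES_A = 0; EF_A = 2
ES_B = 0; EF_B = 4
ES_C = 2; EF_C = 2+3 = 5
ES_D = max(EF_B=4, EF_C=5) = 5; EF_D = 5+7 = 12
Expected project duration μ = 12 days. Critical path: A → C → D.

Variance along critical path = 0.111 + 0.444 + 4.000 = 4.556; σ = 2.134 days.
D = μ + z·σ = 12 + 1.645·2.134 = 15.5 days

15.5 days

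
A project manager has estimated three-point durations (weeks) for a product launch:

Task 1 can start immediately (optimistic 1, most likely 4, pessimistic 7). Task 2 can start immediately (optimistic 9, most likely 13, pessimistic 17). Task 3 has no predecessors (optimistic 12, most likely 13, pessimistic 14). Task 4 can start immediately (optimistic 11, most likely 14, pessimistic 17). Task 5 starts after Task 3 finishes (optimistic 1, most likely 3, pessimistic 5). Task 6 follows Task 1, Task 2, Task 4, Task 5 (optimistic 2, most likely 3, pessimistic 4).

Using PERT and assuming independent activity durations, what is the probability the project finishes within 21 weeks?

0.993

te_Task 1 = (1 + 4·4 + 7)/6 = 24/6 = 4; σ²_Task 1 = ((7−1)/6)² = 1.000
te_Task 2 = (9 + 4·13 + 17)/6 = 78/6 = 13; σ²_Task 2 = ((17−9)/6)² = 1.778
te_Task 3 = (12 + 4·13 + 14)/6 = 78/6 = 13; σ²_Task 3 = ((14−12)/6)² = 0.111
te_Task 4 = (11 + 4·14 + 17)/6 = 84/6 = 14; σ²_Task 4 = ((17−11)/6)² = 1.000
te_Task 5 = (1 + 4·3 + 5)/6 = 18/6 = 3; σ²_Task 5 = ((5−1)/6)² = 0.444
te_Task 6 = (2 + 4·3 + 4)/6 = 18/6 = 3; σ²_Task 6 = ((4−2)/6)² = 0.111

Forward pass:
ES_Task 1 = 0; EF_Task 1 = 4
ES_Task 2 = 0; EF_Task 2 = 13
ES_Task 3 = 0; EF_Task 3 = 13
ES_Task 4 = 0; EF_Task 4 = 14
ES_Task 5 = 13; EF_Task 5 = 13+3 = 16
ES_Task 6 = max(EF_Task 1=4, EF_Task 2=13, EF_Task 4=14, EF_Task 5=16) = 16; EF_Task 6 = 16+3 = 19
Expected project duration μ = 19 weeks. Critical path: Task 3 → Task 5 → Task 6.

Variance along critical path = 0.111 + 0.444 + 0.111 = 0.667; σ = √0.667 = 0.816 weeks.
Z = (21 − 19) / 0.816 = 2.449
P(T ≤ 21) = Φ(2.449) ≈ 0.993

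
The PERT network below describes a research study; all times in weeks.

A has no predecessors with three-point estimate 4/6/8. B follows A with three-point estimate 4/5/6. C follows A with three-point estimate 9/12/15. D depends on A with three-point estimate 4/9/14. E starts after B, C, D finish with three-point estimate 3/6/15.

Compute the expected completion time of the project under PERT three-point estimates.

te_A = (4 + 4·6 + 8)/6 = 36/6 = 6
te_B = (4 + 4·5 + 6)/6 = 30/6 = 5
te_C = (9 + 4·12 + 15)/6 = 72/6 = 12
te_D = (4 + 4·9 + 14)/6 = 54/6 = 9
te_E = (3 + 4·6 + 15)/6 = 42/6 = 7

Forward pass:
ES_A = 0; EF_A = 6
ES_B = 6; EF_B = 6+5 = 11
ES_C = 6; EF_C = 6+12 = 18
ES_D = 6; EF_D = 6+9 = 15
ES_E = max(EF_B=11, EF_C=18, EF_D=15) = 18; EF_E = 18+7 = 25
Expected project duration μ = 25 weeks. Critical path: A → C → E.

25 weeks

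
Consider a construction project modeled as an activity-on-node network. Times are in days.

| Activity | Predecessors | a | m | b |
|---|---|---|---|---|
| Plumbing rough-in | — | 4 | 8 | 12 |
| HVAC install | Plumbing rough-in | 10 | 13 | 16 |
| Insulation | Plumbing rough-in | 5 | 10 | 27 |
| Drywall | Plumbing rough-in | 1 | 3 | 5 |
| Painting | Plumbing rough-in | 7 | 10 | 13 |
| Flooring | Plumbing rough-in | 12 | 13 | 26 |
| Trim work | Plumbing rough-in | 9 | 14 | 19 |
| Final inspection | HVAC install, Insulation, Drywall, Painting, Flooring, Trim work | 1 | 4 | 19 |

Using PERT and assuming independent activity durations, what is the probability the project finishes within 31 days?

0.690

te_Plumbing rough-in = (4 + 4·8 + 12)/6 = 48/6 = 8; σ²_Plumbing rough-in = ((12−4)/6)² = 1.778
te_HVAC install = (10 + 4·13 + 16)/6 = 78/6 = 13; σ²_HVAC install = ((16−10)/6)² = 1.000
te_Insulation = (5 + 4·10 + 27)/6 = 72/6 = 12; σ²_Insulation = ((27−5)/6)² = 13.444
te_Drywall = (1 + 4·3 + 5)/6 = 18/6 = 3; σ²_Drywall = ((5−1)/6)² = 0.444
te_Painting = (7 + 4·10 + 13)/6 = 60/6 = 10; σ²_Painting = ((13−7)/6)² = 1.000
te_Flooring = (12 + 4·13 + 26)/6 = 90/6 = 15; σ²_Flooring = ((26−12)/6)² = 5.444
te_Trim work = (9 + 4·14 + 19)/6 = 84/6 = 14; σ²_Trim work = ((19−9)/6)² = 2.778
te_Final inspection = (1 + 4·4 + 19)/6 = 36/6 = 6; σ²_Final inspection = ((19−1)/6)² = 9.000

Forward pass:
ES_Plumbing rough-in = 0; EF_Plumbing rough-in = 8
ES_HVAC install = 8; EF_HVAC install = 8+13 = 21
ES_Insulation = 8; EF_Insulation = 8+12 = 20
ES_Drywall = 8; EF_Drywall = 8+3 = 11
ES_Painting = 8; EF_Painting = 8+10 = 18
ES_Flooring = 8; EF_Flooring = 8+15 = 23
ES_Trim work = 8; EF_Trim work = 8+14 = 22
ES_Final inspection = max(EF_HVAC install=21, EF_Insulation=20, EF_Drywall=11, EF_Painting=18, EF_Flooring=23, EF_Trim work=22) = 23; EF_Final inspection = 23+6 = 29
Expected project duration μ = 29 days. Critical path: Plumbing rough-in → Flooring → Final inspection.

Variance along critical path = 1.778 + 5.444 + 9.000 = 16.222; σ = √16.222 = 4.028 days.
Z = (31 − 29) / 4.028 = 0.497
P(T ≤ 31) = Φ(0.497) ≈ 0.690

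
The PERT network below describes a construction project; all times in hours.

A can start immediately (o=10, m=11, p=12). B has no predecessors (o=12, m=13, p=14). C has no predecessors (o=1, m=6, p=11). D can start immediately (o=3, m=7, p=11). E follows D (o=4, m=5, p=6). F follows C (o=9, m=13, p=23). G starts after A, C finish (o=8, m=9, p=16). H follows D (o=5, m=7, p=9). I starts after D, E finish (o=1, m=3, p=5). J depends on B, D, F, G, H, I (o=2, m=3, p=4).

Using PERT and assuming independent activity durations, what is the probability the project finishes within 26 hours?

te_A = (10 + 4·11 + 12)/6 = 66/6 = 11; σ²_A = ((12−10)/6)² = 0.111
te_B = (12 + 4·13 + 14)/6 = 78/6 = 13; σ²_B = ((14−12)/6)² = 0.111
te_C = (1 + 4·6 + 11)/6 = 36/6 = 6; σ²_C = ((11−1)/6)² = 2.778
te_D = (3 + 4·7 + 11)/6 = 42/6 = 7; σ²_D = ((11−3)/6)² = 1.778
te_E = (4 + 4·5 + 6)/6 = 30/6 = 5; σ²_E = ((6−4)/6)² = 0.111
te_F = (9 + 4·13 + 23)/6 = 84/6 = 14; σ²_F = ((23−9)/6)² = 5.444
te_G = (8 + 4·9 + 16)/6 = 60/6 = 10; σ²_G = ((16−8)/6)² = 1.778
te_H = (5 + 4·7 + 9)/6 = 42/6 = 7; σ²_H = ((9−5)/6)² = 0.444
te_I = (1 + 4·3 + 5)/6 = 18/6 = 3; σ²_I = ((5−1)/6)² = 0.444
te_J = (2 + 4·3 + 4)/6 = 18/6 = 3; σ²_J = ((4−2)/6)² = 0.111

Forward pass:
ES_A = 0; EF_A = 11
ES_B = 0; EF_B = 13
ES_C = 0; EF_C = 6
ES_D = 0; EF_D = 7
ES_E = 7; EF_E = 7+5 = 12
ES_F = 6; EF_F = 6+14 = 20
ES_G = max(EF_A=11, EF_C=6) = 11; EF_G = 11+10 = 21
ES_H = 7; EF_H = 7+7 = 14
ES_I = max(EF_D=7, EF_E=12) = 12; EF_I = 12+3 = 15
ES_J = max(EF_B=13, EF_D=7, EF_F=20, EF_G=21, EF_H=14, EF_I=15) = 21; EF_J = 21+3 = 24
Expected project duration μ = 24 hours. Critical path: A → G → J.

Variance along critical path = 0.111 + 1.778 + 0.111 = 2.000; σ = √2.000 = 1.414 hours.
Z = (26 − 24) / 1.414 = 1.414
P(T ≤ 26) = Φ(1.414) ≈ 0.921

0.921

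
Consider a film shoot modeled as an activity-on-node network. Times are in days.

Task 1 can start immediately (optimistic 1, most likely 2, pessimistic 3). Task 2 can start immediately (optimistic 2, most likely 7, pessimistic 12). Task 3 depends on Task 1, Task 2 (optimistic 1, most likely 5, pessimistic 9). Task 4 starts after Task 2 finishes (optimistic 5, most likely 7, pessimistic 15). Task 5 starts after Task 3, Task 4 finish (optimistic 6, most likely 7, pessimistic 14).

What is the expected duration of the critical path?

23 days

te_Task 1 = (1 + 4·2 + 3)/6 = 12/6 = 2
te_Task 2 = (2 + 4·7 + 12)/6 = 42/6 = 7
te_Task 3 = (1 + 4·5 + 9)/6 = 30/6 = 5
te_Task 4 = (5 + 4·7 + 15)/6 = 48/6 = 8
te_Task 5 = (6 + 4·7 + 14)/6 = 48/6 = 8

Forward pass:
ES_Task 1 = 0; EF_Task 1 = 2
ES_Task 2 = 0; EF_Task 2 = 7
ES_Task 3 = max(EF_Task 1=2, EF_Task 2=7) = 7; EF_Task 3 = 7+5 = 12
ES_Task 4 = 7; EF_Task 4 = 7+8 = 15
ES_Task 5 = max(EF_Task 3=12, EF_Task 4=15) = 15; EF_Task 5 = 15+8 = 23
Expected project duration μ = 23 days. Critical path: Task 2 → Task 4 → Task 5.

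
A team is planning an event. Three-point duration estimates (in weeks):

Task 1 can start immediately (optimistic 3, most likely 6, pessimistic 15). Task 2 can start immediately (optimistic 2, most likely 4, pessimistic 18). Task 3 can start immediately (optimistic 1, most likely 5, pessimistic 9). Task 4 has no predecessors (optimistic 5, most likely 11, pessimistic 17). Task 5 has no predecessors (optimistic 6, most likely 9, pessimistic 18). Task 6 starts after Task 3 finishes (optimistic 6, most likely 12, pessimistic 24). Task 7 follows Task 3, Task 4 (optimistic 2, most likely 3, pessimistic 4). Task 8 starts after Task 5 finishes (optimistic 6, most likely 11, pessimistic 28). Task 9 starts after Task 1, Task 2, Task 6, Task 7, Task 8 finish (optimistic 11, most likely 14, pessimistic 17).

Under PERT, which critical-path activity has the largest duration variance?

te_Task 1 = (3 + 4·6 + 15)/6 = 42/6 = 7; σ²_Task 1 = ((15−3)/6)² = 4.000
te_Task 2 = (2 + 4·4 + 18)/6 = 36/6 = 6; σ²_Task 2 = ((18−2)/6)² = 7.111
te_Task 3 = (1 + 4·5 + 9)/6 = 30/6 = 5; σ²_Task 3 = ((9−1)/6)² = 1.778
te_Task 4 = (5 + 4·11 + 17)/6 = 66/6 = 11; σ²_Task 4 = ((17−5)/6)² = 4.000
te_Task 5 = (6 + 4·9 + 18)/6 = 60/6 = 10; σ²_Task 5 = ((18−6)/6)² = 4.000
te_Task 6 = (6 + 4·12 + 24)/6 = 78/6 = 13; σ²_Task 6 = ((24−6)/6)² = 9.000
te_Task 7 = (2 + 4·3 + 4)/6 = 18/6 = 3; σ²_Task 7 = ((4−2)/6)² = 0.111
te_Task 8 = (6 + 4·11 + 28)/6 = 78/6 = 13; σ²_Task 8 = ((28−6)/6)² = 13.444
te_Task 9 = (11 + 4·14 + 17)/6 = 84/6 = 14; σ²_Task 9 = ((17−11)/6)² = 1.000

Forward pass:
ES_Task 1 = 0; EF_Task 1 = 7
ES_Task 2 = 0; EF_Task 2 = 6
ES_Task 3 = 0; EF_Task 3 = 5
ES_Task 4 = 0; EF_Task 4 = 11
ES_Task 5 = 0; EF_Task 5 = 10
ES_Task 6 = 5; EF_Task 6 = 5+13 = 18
ES_Task 7 = max(EF_Task 3=5, EF_Task 4=11) = 11; EF_Task 7 = 11+3 = 14
ES_Task 8 = 10; EF_Task 8 = 10+13 = 23
ES_Task 9 = max(EF_Task 1=7, EF_Task 2=6, EF_Task 6=18, EF_Task 7=14, EF_Task 8=23) = 23; EF_Task 9 = 23+14 = 37
Expected project duration μ = 37 weeks. Critical path: Task 5 → Task 8 → Task 9.

Variances on critical path: σ²_Task 5=4.000, σ²_Task 8=13.444, σ²_Task 9=1.000.
Largest is σ²_Task 8 = 13.444.

Task 8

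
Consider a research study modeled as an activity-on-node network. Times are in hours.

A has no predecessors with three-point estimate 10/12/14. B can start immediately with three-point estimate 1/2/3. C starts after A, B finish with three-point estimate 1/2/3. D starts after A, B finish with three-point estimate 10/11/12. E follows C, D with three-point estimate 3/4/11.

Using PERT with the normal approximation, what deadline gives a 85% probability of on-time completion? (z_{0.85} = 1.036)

29.6 hours

te_A = (10 + 4·12 + 14)/6 = 72/6 = 12; σ²_A = ((14−10)/6)² = 0.444
te_B = (1 + 4·2 + 3)/6 = 12/6 = 2; σ²_B = ((3−1)/6)² = 0.111
te_C = (1 + 4·2 + 3)/6 = 12/6 = 2; σ²_C = ((3−1)/6)² = 0.111
te_D = (10 + 4·11 + 12)/6 = 66/6 = 11; σ²_D = ((12−10)/6)² = 0.111
te_E = (3 + 4·4 + 11)/6 = 30/6 = 5; σ²_E = ((11−3)/6)² = 1.778

Forward pass:
ES_A = 0; EF_A = 12
ES_B = 0; EF_B = 2
ES_C = max(EF_A=12, EF_B=2) = 12; EF_C = 12+2 = 14
ES_D = max(EF_A=12, EF_B=2) = 12; EF_D = 12+11 = 23
ES_E = max(EF_C=14, EF_D=23) = 23; EF_E = 23+5 = 28
Expected project duration μ = 28 hours. Critical path: A → D → E.

Variance along critical path = 0.444 + 0.111 + 1.778 = 2.333; σ = 1.528 hours.
D = μ + z·σ = 28 + 1.036·1.528 = 29.6 hours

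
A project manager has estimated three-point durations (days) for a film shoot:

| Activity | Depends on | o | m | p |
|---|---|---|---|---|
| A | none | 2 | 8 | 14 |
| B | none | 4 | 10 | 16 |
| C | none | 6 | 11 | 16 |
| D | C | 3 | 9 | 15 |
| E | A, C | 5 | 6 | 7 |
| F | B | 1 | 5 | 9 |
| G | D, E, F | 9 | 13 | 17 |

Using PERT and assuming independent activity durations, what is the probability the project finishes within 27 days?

0.020

te_A = (2 + 4·8 + 14)/6 = 48/6 = 8; σ²_A = ((14−2)/6)² = 4.000
te_B = (4 + 4·10 + 16)/6 = 60/6 = 10; σ²_B = ((16−4)/6)² = 4.000
te_C = (6 + 4·11 + 16)/6 = 66/6 = 11; σ²_C = ((16−6)/6)² = 2.778
te_D = (3 + 4·9 + 15)/6 = 54/6 = 9; σ²_D = ((15−3)/6)² = 4.000
te_E = (5 + 4·6 + 7)/6 = 36/6 = 6; σ²_E = ((7−5)/6)² = 0.111
te_F = (1 + 4·5 + 9)/6 = 30/6 = 5; σ²_F = ((9−1)/6)² = 1.778
te_G = (9 + 4·13 + 17)/6 = 78/6 = 13; σ²_G = ((17−9)/6)² = 1.778

Forward pass:
ES_A = 0; EF_A = 8
ES_B = 0; EF_B = 10
ES_C = 0; EF_C = 11
ES_D = 11; EF_D = 11+9 = 20
ES_E = max(EF_A=8, EF_C=11) = 11; EF_E = 11+6 = 17
ES_F = 10; EF_F = 10+5 = 15
ES_G = max(EF_D=20, EF_E=17, EF_F=15) = 20; EF_G = 20+13 = 33
Expected project duration μ = 33 days. Critical path: C → D → G.

Variance along critical path = 2.778 + 4.000 + 1.778 = 8.556; σ = √8.556 = 2.925 days.
Z = (27 − 33) / 2.925 = -2.051
P(T ≤ 27) = Φ(-2.051) ≈ 0.020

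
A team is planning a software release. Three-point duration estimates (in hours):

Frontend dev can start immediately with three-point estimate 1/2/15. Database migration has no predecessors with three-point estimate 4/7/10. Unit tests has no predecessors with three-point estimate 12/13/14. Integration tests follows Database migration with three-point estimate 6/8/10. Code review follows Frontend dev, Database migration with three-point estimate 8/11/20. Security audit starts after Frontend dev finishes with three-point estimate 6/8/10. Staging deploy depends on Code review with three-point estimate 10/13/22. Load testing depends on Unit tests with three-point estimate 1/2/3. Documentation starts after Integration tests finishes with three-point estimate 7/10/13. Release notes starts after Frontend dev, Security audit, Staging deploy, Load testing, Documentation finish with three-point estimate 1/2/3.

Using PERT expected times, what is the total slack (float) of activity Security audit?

te_Frontend dev = (1 + 4·2 + 15)/6 = 24/6 = 4
te_Database migration = (4 + 4·7 + 10)/6 = 42/6 = 7
te_Unit tests = (12 + 4·13 + 14)/6 = 78/6 = 13
te_Integration tests = (6 + 4·8 + 10)/6 = 48/6 = 8
te_Code review = (8 + 4·11 + 20)/6 = 72/6 = 12
te_Security audit = (6 + 4·8 + 10)/6 = 48/6 = 8
te_Staging deploy = (10 + 4·13 + 22)/6 = 84/6 = 14
te_Load testing = (1 + 4·2 + 3)/6 = 12/6 = 2
te_Documentation = (7 + 4·10 + 13)/6 = 60/6 = 10
te_Release notes = (1 + 4·2 + 3)/6 = 12/6 = 2

Forward pass:
ES_Frontend dev = 0; EF_Frontend dev = 4
ES_Database migration = 0; EF_Database migration = 7
ES_Unit tests = 0; EF_Unit tests = 13
ES_Integration tests = 7; EF_Integration tests = 7+8 = 15
ES_Code review = max(EF_Frontend dev=4, EF_Database migration=7) = 7; EF_Code review = 7+12 = 19
ES_Security audit = 4; EF_Security audit = 4+8 = 12
ES_Staging deploy = 19; EF_Staging deploy = 19+14 = 33
ES_Load testing = 13; EF_Load testing = 13+2 = 15
ES_Documentation = 15; EF_Documentation = 15+10 = 25
ES_Release notes = max(EF_Frontend dev=4, EF_Security audit=12, EF_Staging deploy=33, EF_Load testing=15, EF_Documentation=25) = 33; EF_Release notes = 33+2 = 35
Expected project duration μ = 35 hours. Critical path: Database migration → Code review → Staging deploy → Release notes.

Backward pass:
LF_Release notes = 35; LS_Release notes = 35−2 = 33
LF_Documentation = LS_Release notes = 33; LS_Documentation = 33−10 = 23
LF_Load testing = LS_Release notes = 33; LS_Load testing = 33−2 = 31
LF_Staging deploy = LS_Release notes = 33; LS_Staging deploy = 33−14 = 19
LF_Security audit = LS_Release notes = 33; LS_Security audit = 33−8 = 25
LF_Code review = LS_Staging deploy = 19; LS_Code review = 19−12 = 7
LF_Integration tests = LS_Documentation = 23; LS_Integration tests = 23−8 = 15
LF_Unit tests = LS_Load testing = 31; LS_Unit tests = 31−13 = 18
LF_Database migration = min(LS_Integration tests=15, LS_Code review=7) = 7; LS_Database migration = 7−7 = 0
LF_Frontend dev = min(LS_Code review=7, LS_Security audit=25, LS_Release notes=33) = 7; LS_Frontend dev = 7−4 = 3
Slack_Security audit = LS_Security audit − ES_Security audit = 25 − 4 = 21

21 hours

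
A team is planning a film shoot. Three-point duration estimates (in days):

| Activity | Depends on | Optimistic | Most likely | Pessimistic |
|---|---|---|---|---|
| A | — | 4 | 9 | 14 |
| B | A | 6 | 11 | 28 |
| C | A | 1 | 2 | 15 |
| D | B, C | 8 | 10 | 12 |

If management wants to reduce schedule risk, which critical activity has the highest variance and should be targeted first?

B

te_A = (4 + 4·9 + 14)/6 = 54/6 = 9; σ²_A = ((14−4)/6)² = 2.778
te_B = (6 + 4·11 + 28)/6 = 78/6 = 13; σ²_B = ((28−6)/6)² = 13.444
te_C = (1 + 4·2 + 15)/6 = 24/6 = 4; σ²_C = ((15−1)/6)² = 5.444
te_D = (8 + 4·10 + 12)/6 = 60/6 = 10; σ²_D = ((12−8)/6)² = 0.444

Forward pass:
ES_A = 0; EF_A = 9
ES_B = 9; EF_B = 9+13 = 22
ES_C = 9; EF_C = 9+4 = 13
ES_D = max(EF_B=22, EF_C=13) = 22; EF_D = 22+10 = 32
Expected project duration μ = 32 days. Critical path: A → B → D.

Variances on critical path: σ²_A=2.778, σ²_B=13.444, σ²_D=0.444.
Largest is σ²_B = 13.444.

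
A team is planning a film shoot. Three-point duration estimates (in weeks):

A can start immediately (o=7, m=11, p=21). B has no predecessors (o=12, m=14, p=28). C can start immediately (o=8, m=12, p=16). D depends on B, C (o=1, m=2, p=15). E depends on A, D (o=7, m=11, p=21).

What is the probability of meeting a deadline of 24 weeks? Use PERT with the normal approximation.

0.030

te_A = (7 + 4·11 + 21)/6 = 72/6 = 12; σ²_A = ((21−7)/6)² = 5.444
te_B = (12 + 4·14 + 28)/6 = 96/6 = 16; σ²_B = ((28−12)/6)² = 7.111
te_C = (8 + 4·12 + 16)/6 = 72/6 = 12; σ²_C = ((16−8)/6)² = 1.778
te_D = (1 + 4·2 + 15)/6 = 24/6 = 4; σ²_D = ((15−1)/6)² = 5.444
te_E = (7 + 4·11 + 21)/6 = 72/6 = 12; σ²_E = ((21−7)/6)² = 5.444

Forward pass:
ES_A = 0; EF_A = 12
ES_B = 0; EF_B = 16
ES_C = 0; EF_C = 12
ES_D = max(EF_B=16, EF_C=12) = 16; EF_D = 16+4 = 20
ES_E = max(EF_A=12, EF_D=20) = 20; EF_E = 20+12 = 32
Expected project duration μ = 32 weeks. Critical path: B → D → E.

Variance along critical path = 7.111 + 5.444 + 5.444 = 18.000; σ = √18.000 = 4.243 weeks.
Z = (24 − 32) / 4.243 = -1.886
P(T ≤ 24) = Φ(-1.886) ≈ 0.030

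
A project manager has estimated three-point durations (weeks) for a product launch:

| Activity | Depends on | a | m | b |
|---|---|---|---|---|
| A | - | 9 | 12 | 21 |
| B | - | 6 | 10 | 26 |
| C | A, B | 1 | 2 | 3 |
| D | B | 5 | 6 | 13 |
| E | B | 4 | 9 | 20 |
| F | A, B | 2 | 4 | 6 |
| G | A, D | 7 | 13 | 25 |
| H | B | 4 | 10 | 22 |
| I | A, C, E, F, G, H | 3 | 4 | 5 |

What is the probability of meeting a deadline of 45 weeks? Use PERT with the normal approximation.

0.956

te_A = (9 + 4·12 + 21)/6 = 78/6 = 13; σ²_A = ((21−9)/6)² = 4.000
te_B = (6 + 4·10 + 26)/6 = 72/6 = 12; σ²_B = ((26−6)/6)² = 11.111
te_C = (1 + 4·2 + 3)/6 = 12/6 = 2; σ²_C = ((3−1)/6)² = 0.111
te_D = (5 + 4·6 + 13)/6 = 42/6 = 7; σ²_D = ((13−5)/6)² = 1.778
te_E = (4 + 4·9 + 20)/6 = 60/6 = 10; σ²_E = ((20−4)/6)² = 7.111
te_F = (2 + 4·4 + 6)/6 = 24/6 = 4; σ²_F = ((6−2)/6)² = 0.444
te_G = (7 + 4·13 + 25)/6 = 84/6 = 14; σ²_G = ((25−7)/6)² = 9.000
te_H = (4 + 4·10 + 22)/6 = 66/6 = 11; σ²_H = ((22−4)/6)² = 9.000
te_I = (3 + 4·4 + 5)/6 = 24/6 = 4; σ²_I = ((5−3)/6)² = 0.111

Forward pass:
ES_A = 0; EF_A = 13
ES_B = 0; EF_B = 12
ES_C = max(EF_A=13, EF_B=12) = 13; EF_C = 13+2 = 15
ES_D = 12; EF_D = 12+7 = 19
ES_E = 12; EF_E = 12+10 = 22
ES_F = max(EF_A=13, EF_B=12) = 13; EF_F = 13+4 = 17
ES_G = max(EF_A=13, EF_D=19) = 19; EF_G = 19+14 = 33
ES_H = 12; EF_H = 12+11 = 23
ES_I = max(EF_A=13, EF_C=15, EF_E=22, EF_F=17, EF_G=33, EF_H=23) = 33; EF_I = 33+4 = 37
Expected project duration μ = 37 weeks. Critical path: B → D → G → I.

Variance along critical path = 11.111 + 1.778 + 9.000 + 0.111 = 22.000; σ = √22.000 = 4.690 weeks.
Z = (45 − 37) / 4.690 = 1.706
P(T ≤ 45) = Φ(1.706) ≈ 0.956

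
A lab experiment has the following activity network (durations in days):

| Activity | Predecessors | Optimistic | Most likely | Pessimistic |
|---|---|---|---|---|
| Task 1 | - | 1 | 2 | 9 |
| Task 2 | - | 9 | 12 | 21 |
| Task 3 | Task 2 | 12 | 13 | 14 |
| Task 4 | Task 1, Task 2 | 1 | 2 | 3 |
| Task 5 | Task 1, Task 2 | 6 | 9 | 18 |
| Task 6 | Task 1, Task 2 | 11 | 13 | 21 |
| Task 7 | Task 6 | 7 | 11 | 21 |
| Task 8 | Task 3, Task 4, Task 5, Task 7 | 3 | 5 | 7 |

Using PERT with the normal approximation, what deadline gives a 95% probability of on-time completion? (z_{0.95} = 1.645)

te_Task 1 = (1 + 4·2 + 9)/6 = 18/6 = 3; σ²_Task 1 = ((9−1)/6)² = 1.778
te_Task 2 = (9 + 4·12 + 21)/6 = 78/6 = 13; σ²_Task 2 = ((21−9)/6)² = 4.000
te_Task 3 = (12 + 4·13 + 14)/6 = 78/6 = 13; σ²_Task 3 = ((14−12)/6)² = 0.111
te_Task 4 = (1 + 4·2 + 3)/6 = 12/6 = 2; σ²_Task 4 = ((3−1)/6)² = 0.111
te_Task 5 = (6 + 4·9 + 18)/6 = 60/6 = 10; σ²_Task 5 = ((18−6)/6)² = 4.000
te_Task 6 = (11 + 4·13 + 21)/6 = 84/6 = 14; σ²_Task 6 = ((21−11)/6)² = 2.778
te_Task 7 = (7 + 4·11 + 21)/6 = 72/6 = 12; σ²_Task 7 = ((21−7)/6)² = 5.444
te_Task 8 = (3 + 4·5 + 7)/6 = 30/6 = 5; σ²_Task 8 = ((7−3)/6)² = 0.444

Forward pass:
ES_Task 1 = 0; EF_Task 1 = 3
ES_Task 2 = 0; EF_Task 2 = 13
ES_Task 3 = 13; EF_Task 3 = 13+13 = 26
ES_Task 4 = max(EF_Task 1=3, EF_Task 2=13) = 13; EF_Task 4 = 13+2 = 15
ES_Task 5 = max(EF_Task 1=3, EF_Task 2=13) = 13; EF_Task 5 = 13+10 = 23
ES_Task 6 = max(EF_Task 1=3, EF_Task 2=13) = 13; EF_Task 6 = 13+14 = 27
ES_Task 7 = 27; EF_Task 7 = 27+12 = 39
ES_Task 8 = max(EF_Task 3=26, EF_Task 4=15, EF_Task 5=23, EF_Task 7=39) = 39; EF_Task 8 = 39+5 = 44
Expected project duration μ = 44 days. Critical path: Task 2 → Task 6 → Task 7 → Task 8.

Variance along critical path = 4.000 + 2.778 + 5.444 + 0.444 = 12.667; σ = 3.559 days.
D = μ + z·σ = 44 + 1.645·3.559 = 49.9 days

49.9 days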